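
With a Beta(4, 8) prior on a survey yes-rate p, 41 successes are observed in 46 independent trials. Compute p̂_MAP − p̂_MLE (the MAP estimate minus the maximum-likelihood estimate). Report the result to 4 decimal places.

MAP − MLE = -0.1056

Posterior is Beta(45, 13); MAP = (45−1)/(58−2) = 44/56 ≈ 0.78571.
MLE ignores the prior: p̂_MLE = k/n = 41/46 ≈ 0.89130.
Difference = 44/56 − 41/46 = -17/161 ≈ -0.1056.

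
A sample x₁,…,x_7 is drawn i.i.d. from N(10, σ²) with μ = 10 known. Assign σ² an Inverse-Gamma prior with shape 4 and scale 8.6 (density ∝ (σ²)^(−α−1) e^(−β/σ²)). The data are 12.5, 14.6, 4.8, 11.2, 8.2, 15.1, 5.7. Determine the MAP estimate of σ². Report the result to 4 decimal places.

σ̂²_MAP = 7.1076

Sum of squared deviations about the known mean: SS = (12.5−10)² + (14.6−10)² + (4.8−10)² + (11.2−10)² + (8.2−10)² + (15.1−10)² + (5.7−10)² = 103.63.
The Normal likelihood contributes (σ²)^(−n/2) exp(−SS/(2σ²)), so the posterior is Inverse-Gamma(α + n/2, β + SS/2) = Inverse-Gamma(7.5, 60.415).
The mode of Inverse-Gamma(a, b) is b/(a+1) = 60.415/8.5 ≈ 7.1076.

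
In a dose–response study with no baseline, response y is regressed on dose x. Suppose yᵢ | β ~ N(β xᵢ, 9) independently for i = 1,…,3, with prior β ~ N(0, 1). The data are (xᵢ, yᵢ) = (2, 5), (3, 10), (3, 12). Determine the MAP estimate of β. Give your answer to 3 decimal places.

log p(β | y) = −Σ(yᵢ − βxᵢ)²/(2·9) − β²/(2·1) + const.
Setting the derivative to zero: Σxᵢ(yᵢ − βxᵢ)/9 − β/1 = 0, so β = Σxᵢyᵢ / (Σxᵢ² + σ²/τ²).
Σxᵢyᵢ = 2·5 + 3·10 + 3·12 = 76; Σxᵢ² = 22; σ²/τ² = 9.
β̂_MAP = 76 / (22 + 9) = 76/31 ≈ 2.452.

β̂_MAP = 2.452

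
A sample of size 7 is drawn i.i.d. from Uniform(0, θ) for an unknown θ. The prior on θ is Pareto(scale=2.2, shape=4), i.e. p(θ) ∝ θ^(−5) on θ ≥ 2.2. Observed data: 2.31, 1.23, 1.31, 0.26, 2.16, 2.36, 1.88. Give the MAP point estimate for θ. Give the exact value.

θ̂_MAP = 2.36

The Uniform(0, θ) likelihood is θ^(−n) for θ ≥ max(xᵢ), zero otherwise. Here max(xᵢ) = 2.36.
Posterior ∝ θ^(−5) · θ^(−7) = θ^(−12) on θ ≥ max(2.2, 2.36) = 2.36.
This density is strictly decreasing in θ, so the posterior mode lies at the lower boundary of the support.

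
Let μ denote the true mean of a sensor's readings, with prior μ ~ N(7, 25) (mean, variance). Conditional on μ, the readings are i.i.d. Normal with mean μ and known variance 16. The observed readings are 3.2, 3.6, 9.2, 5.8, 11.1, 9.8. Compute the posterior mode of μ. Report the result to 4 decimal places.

n = 6; x̄ = (3.2 + 3.6 + 9.2 + 5.8 + 11.1 + 9.8)/6 = 42.7/6 = 427/60 ≈ 7.1167.
For a Normal prior and Normal likelihood with known variance, the posterior is Normal; its mode equals its mean, the precision-weighted average.
Prior precision 1/σ₀² = 1/25 = 0.04; data precision n/σ² = 6/16 = 0.375.
μ̂ = (0.04·7 + 0.375·(427/60)) / (0.04 + 0.375) = 2.94875/0.415 = 2359/332 ≈ 7.1054.

μ̂_MAP = 7.1054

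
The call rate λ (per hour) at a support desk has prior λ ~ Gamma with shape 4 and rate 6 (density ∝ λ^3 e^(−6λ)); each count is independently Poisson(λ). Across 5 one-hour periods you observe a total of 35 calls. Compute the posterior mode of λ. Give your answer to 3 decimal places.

λ̂_MAP = 3.455

Σxᵢ = 35, n = 5.
Posterior ∝ λ^3e^(−6λ) · λ^35e^(−5λ) = λ^38e^(−11λ), i.e. Gamma(shape=39, rate=11).
The mode of a Gamma(a, b) with a ≥ 1 (shape–rate) is (a−1)/b = 38/11 ≈ 3.455.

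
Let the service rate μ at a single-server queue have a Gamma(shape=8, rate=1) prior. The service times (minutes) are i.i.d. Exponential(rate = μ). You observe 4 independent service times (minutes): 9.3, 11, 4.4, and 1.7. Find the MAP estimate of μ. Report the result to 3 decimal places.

The Exponential(rate=μ) likelihood is ∝ μ^n e^(−μΣtᵢ). Here n = 4 and Σtᵢ = 9.3 + 11 + 4.4 + 1.7 = 26.4.
Posterior ∝ μ^7e^(−1μ) · μ^4e^(−26.4μ) = μ^11e^(−27.4μ), i.e. Gamma(12, 27.4).
Mode = (a−1)/b = 11/27.4 ≈ 0.401.

μ̂_MAP = 0.401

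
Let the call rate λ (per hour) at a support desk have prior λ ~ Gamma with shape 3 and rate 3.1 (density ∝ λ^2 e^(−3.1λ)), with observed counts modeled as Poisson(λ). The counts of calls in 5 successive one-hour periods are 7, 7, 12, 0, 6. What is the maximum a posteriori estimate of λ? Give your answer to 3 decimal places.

λ̂_MAP = 4.198

Σxᵢ = 7+7+12+0+6 = 32, with n = 5.
Posterior ∝ λ^2e^(−3.1λ) · λ^32e^(−5λ) = λ^34e^(−8.1λ), i.e. Gamma(shape=35, rate=8.1).
The mode of a Gamma(a, b) with a ≥ 1 (shape–rate) is (a−1)/b = 34/8.1 ≈ 4.198.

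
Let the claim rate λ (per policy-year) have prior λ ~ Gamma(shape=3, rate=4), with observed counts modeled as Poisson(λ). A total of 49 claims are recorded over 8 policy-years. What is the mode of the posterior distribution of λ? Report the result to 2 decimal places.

Σxᵢ = 49, n = 8.
Posterior ∝ λ^2e^(−4λ) · λ^49e^(−8λ) = λ^51e^(−12λ), i.e. Gamma(shape=52, rate=12).
The mode of a Gamma(a, b) with a ≥ 1 (shape–rate) is (a−1)/b = 51/12 ≈ 4.25.

λ̂_MAP = 4.25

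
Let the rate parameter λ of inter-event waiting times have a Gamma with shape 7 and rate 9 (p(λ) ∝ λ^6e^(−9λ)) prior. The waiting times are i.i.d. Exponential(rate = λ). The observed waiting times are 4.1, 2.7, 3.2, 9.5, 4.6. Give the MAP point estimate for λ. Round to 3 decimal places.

The Exponential(rate=λ) likelihood is ∝ λ^n e^(−λΣtᵢ). Here n = 5 and Σtᵢ = 4.1 + 2.7 + 3.2 + 9.5 + 4.6 = 24.1.
Posterior ∝ λ^6e^(−9λ) · λ^5e^(−24.1λ) = λ^11e^(−33.1λ), i.e. Gamma(12, 33.1).
Mode = (a−1)/b = 11/33.1 ≈ 0.332.

λ̂_MAP = 0.332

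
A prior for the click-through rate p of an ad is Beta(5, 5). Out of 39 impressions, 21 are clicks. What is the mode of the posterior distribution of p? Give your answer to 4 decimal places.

Prior: Beta(5, 5).
Data: 21 successes in 39 trials. The binomial likelihood contributes p^21(1−p)^18, so the posterior is Beta(5+21, 5+18) = Beta(26, 23).
For Beta(a, b) with a, b > 1 the mode is (a−1)/(a+b−2) = 25/47 ≈ 0.5319.

p̂_MAP = 0.5319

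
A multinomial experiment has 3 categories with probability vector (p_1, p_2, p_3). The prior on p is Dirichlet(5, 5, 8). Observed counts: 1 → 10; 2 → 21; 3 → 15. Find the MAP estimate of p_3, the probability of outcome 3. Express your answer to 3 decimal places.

MAP estimate: 0.361

The posterior is Dirichlet(αᵢ + nᵢ) = Dirichlet(15, 26, 23).
For a Dirichlet(a₁,…,a_K) with all aᵢ > 1, the mode has j-th component (aⱼ − 1)/(Σaᵢ − K).
Here Σaᵢ = 64 and K = 3, so p_3 = (23 − 1)/(64 − 3) = 22/61 ≈ 0.361.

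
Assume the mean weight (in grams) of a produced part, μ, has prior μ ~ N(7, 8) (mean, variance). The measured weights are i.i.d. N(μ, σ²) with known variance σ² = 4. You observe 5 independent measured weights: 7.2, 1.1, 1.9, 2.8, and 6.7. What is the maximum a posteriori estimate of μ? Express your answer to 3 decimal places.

n = 5; x̄ = (7.2 + 1.1 + 1.9 + 2.8 + 6.7)/5 = 19.7/5 = 3.94.
For a Normal prior and Normal likelihood with known variance, the posterior is Normal; its mode equals its mean, the precision-weighted average.
Prior precision 1/σ₀² = 1/8 = 0.125; data precision n/σ² = 5/4 = 1.25.
μ̂ = (0.125·7 + 1.25·3.94) / (0.125 + 1.25) = 5.8/1.375 = 232/55 ≈ 4.218.

μ̂_MAP = 4.218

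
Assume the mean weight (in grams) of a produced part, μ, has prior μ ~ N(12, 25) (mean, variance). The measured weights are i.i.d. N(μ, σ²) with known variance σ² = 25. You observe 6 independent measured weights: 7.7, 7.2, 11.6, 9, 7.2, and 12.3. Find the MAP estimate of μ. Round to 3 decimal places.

μ̂_MAP = 9.571

n = 6; x̄ = (7.7 + 7.2 + 11.6 + 9 + 7.2 + 12.3)/6 = 55/6 = 55/6 ≈ 9.1667.
For a Normal prior and Normal likelihood with known variance, the posterior is Normal; its mode equals its mean, the precision-weighted average.
Prior precision 1/σ₀² = 1/25 = 0.04; data precision n/σ² = 6/25 = 0.24.
μ̂ = (0.04·12 + 0.24·(55/6)) / (0.04 + 0.24) = 2.68/0.28 = 67/7 ≈ 9.571.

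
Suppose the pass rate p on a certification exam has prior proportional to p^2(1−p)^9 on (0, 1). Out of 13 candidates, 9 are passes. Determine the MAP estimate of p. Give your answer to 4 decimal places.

p̂_MAP = 0.4583

The prior density ∝ p^2(1−p)^9 is the kernel of Beta(3, 10).
Data: 9 successes in 13 trials. The binomial likelihood contributes p^9(1−p)^4, so the posterior is Beta(3+9, 10+4) = Beta(12, 14).
For Beta(a, b) with a, b > 1 the mode is (a−1)/(a+b−2) = 11/24 ≈ 0.4583.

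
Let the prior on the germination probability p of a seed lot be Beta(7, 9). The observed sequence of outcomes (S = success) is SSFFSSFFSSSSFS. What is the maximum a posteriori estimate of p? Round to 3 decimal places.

Prior: Beta(7, 9).
Data: 9 successes in 14 trials (from the sequence). The binomial likelihood contributes p^9(1−p)^5, so the posterior is Beta(7+9, 9+5) = Beta(16, 14).
For Beta(a, b) with a, b > 1 the mode is (a−1)/(a+b−2) = 15/28 ≈ 0.536.

p̂_MAP = 0.536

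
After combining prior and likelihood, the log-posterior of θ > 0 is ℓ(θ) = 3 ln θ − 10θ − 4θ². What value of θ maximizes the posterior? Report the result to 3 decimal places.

ℓ'(θ) = 3/θ − 10 − 8θ. Setting this to zero and multiplying by θ: 8θ² + 10θ − 3 = 0.
θ = (−10 + √(10² + 4·8·3)) / (2·8) = (−10 + √196) / 16 = (−10 + 14)/16 = 1/4.
ℓ''(θ) = −3/θ² − 8 < 0, confirming a maximum.

θ̂_MAP = 0.250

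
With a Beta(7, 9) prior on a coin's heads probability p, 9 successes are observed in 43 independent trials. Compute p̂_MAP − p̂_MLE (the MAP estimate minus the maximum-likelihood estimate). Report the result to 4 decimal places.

MAP − MLE = 0.0539

Posterior is Beta(16, 43); MAP = (16−1)/(59−2) = 15/57 ≈ 0.26316.
MLE ignores the prior: p̂_MLE = k/n = 9/43 ≈ 0.20930.
Difference = 15/57 − 9/43 = 44/817 ≈ 0.0539.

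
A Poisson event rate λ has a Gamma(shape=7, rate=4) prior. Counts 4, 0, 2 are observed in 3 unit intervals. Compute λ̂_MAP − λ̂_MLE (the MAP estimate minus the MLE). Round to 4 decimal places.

MAP − MLE = -0.2857

Σxᵢ = 6. Posterior is Gamma(13, 7); MAP = (13−1)/7 = 12/7 ≈ 1.71429.
MLE = x̄ = 6/3 ≈ 2.00000.
Difference = 12/7 − 6/3 = -2/7 ≈ -0.2857.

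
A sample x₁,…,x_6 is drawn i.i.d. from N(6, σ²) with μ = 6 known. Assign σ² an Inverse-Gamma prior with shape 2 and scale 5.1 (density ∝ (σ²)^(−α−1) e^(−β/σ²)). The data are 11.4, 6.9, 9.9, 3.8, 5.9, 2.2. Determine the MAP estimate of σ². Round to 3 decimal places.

Sum of squared deviations about the known mean: SS = (11.4−6)² + (6.9−6)² + (9.9−6)² + (3.8−6)² + (5.9−6)² + (2.2−6)² = 64.47.
The Normal likelihood contributes (σ²)^(−n/2) exp(−SS/(2σ²)), so the posterior is Inverse-Gamma(α + n/2, β + SS/2) = Inverse-Gamma(5, 37.335).
The mode of Inverse-Gamma(a, b) is b/(a+1) = 37.335/6 ≈ 6.223.

σ̂²_MAP = 6.223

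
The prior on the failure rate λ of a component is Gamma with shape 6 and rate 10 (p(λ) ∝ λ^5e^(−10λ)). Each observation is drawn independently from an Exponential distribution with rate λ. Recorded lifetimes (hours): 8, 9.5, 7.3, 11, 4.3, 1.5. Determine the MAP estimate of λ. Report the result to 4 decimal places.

The Exponential(rate=λ) likelihood is ∝ λ^n e^(−λΣtᵢ). Here n = 6 and Σtᵢ = 8 + 9.5 + 7.3 + 11 + 4.3 + 1.5 = 41.6.
Posterior ∝ λ^5e^(−10λ) · λ^6e^(−41.6λ) = λ^11e^(−51.6λ), i.e. Gamma(12, 51.6).
Mode = (a−1)/b = 11/51.6 ≈ 0.2132.

λ̂_MAP = 0.2132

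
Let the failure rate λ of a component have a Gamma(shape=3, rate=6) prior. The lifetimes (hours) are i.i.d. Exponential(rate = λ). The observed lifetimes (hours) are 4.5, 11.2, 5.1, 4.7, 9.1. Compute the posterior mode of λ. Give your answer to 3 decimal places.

λ̂_MAP = 0.172

The Exponential(rate=λ) likelihood is ∝ λ^n e^(−λΣtᵢ). Here n = 5 and Σtᵢ = 4.5 + 11.2 + 5.1 + 4.7 + 9.1 = 34.6.
Posterior ∝ λ^2e^(−6λ) · λ^5e^(−34.6λ) = λ^7e^(−40.6λ), i.e. Gamma(8, 40.6).
Mode = (a−1)/b = 7/40.6 ≈ 0.172.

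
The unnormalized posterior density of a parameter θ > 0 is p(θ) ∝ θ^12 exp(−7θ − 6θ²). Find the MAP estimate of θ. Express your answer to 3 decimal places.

θ̂_MAP = 0.750

ℓ'(θ) = 12/θ − 7 − 12θ. Setting this to zero and multiplying by θ: 12θ² + 7θ − 12 = 0.
θ = (−7 + √(7² + 4·12·12)) / (2·12) = (−7 + √625) / 24 = (−7 + 25)/24 = 3/4.
ℓ''(θ) = −12/θ² − 12 < 0, confirming a maximum.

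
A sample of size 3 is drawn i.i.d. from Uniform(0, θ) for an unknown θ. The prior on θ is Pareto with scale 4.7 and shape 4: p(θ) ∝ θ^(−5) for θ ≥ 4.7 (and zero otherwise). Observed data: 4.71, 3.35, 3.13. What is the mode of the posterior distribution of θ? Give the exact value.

θ̂_MAP = 4.71

The Uniform(0, θ) likelihood is θ^(−n) for θ ≥ max(xᵢ), zero otherwise. Here max(xᵢ) = 4.71.
Posterior ∝ θ^(−5) · θ^(−3) = θ^(−8) on θ ≥ max(4.7, 4.71) = 4.71.
This density is strictly decreasing in θ, so the posterior mode lies at the lower boundary of the support.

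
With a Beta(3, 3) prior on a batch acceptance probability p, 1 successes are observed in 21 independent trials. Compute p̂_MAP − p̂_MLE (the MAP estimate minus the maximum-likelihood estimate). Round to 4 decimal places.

Posterior is Beta(4, 23); MAP = (4−1)/(27−2) = 3/25 ≈ 0.12000.
MLE ignores the prior: p̂_MLE = k/n = 1/21 ≈ 0.04762.
Difference = 3/25 − 1/21 = 38/525 ≈ 0.0724.

MAP − MLE = 0.0724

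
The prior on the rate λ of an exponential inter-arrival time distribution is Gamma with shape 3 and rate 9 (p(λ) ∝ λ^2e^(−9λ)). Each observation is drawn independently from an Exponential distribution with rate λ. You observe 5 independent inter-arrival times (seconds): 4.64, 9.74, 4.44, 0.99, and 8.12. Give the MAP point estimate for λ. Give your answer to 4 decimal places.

λ̂_MAP = 0.1895

The Exponential(rate=λ) likelihood is ∝ λ^n e^(−λΣtᵢ). Here n = 5 and Σtᵢ = 4.64 + 9.74 + 4.44 + 0.99 + 8.12 = 27.93.
Posterior ∝ λ^2e^(−9λ) · λ^5e^(−27.93λ) = λ^7e^(−36.93λ), i.e. Gamma(8, 36.93).
Mode = (a−1)/b = 7/36.93 ≈ 0.1895.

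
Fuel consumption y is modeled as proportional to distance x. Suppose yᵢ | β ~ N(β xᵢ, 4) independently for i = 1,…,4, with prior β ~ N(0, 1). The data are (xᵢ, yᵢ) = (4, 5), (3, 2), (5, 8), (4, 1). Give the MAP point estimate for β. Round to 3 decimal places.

β̂_MAP = 1.000

log p(β | y) = −Σ(yᵢ − βxᵢ)²/(2·4) − β²/(2·1) + const.
Setting the derivative to zero: Σxᵢ(yᵢ − βxᵢ)/4 − β/1 = 0, so β = Σxᵢyᵢ / (Σxᵢ² + σ²/τ²).
Σxᵢyᵢ = 4·5 + 3·2 + 5·8 + 4·1 = 70; Σxᵢ² = 66; σ²/τ² = 4.
β̂_MAP = 70 / (66 + 4) = 70/70 ≈ 1.000.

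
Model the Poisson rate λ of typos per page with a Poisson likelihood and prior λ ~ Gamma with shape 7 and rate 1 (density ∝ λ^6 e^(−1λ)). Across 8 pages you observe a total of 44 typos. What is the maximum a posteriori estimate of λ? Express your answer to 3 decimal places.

λ̂_MAP = 5.556

Σxᵢ = 44, n = 8.
Posterior ∝ λ^6e^(−1λ) · λ^44e^(−8λ) = λ^50e^(−9λ), i.e. Gamma(shape=51, rate=9).
The mode of a Gamma(a, b) with a ≥ 1 (shape–rate) is (a−1)/b = 50/9 ≈ 5.556.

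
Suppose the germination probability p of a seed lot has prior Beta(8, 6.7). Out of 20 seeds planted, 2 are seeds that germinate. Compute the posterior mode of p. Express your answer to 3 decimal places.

Prior: Beta(8, 6.7).
Data: 2 successes in 20 trials. The binomial likelihood contributes p^2(1−p)^18, so the posterior is Beta(8+2, 6.7+18) = Beta(10, 24.7).
For Beta(a, b) with a, b > 1 the mode is (a−1)/(a+b−2) = 9/32.7 ≈ 0.275.

p̂_MAP = 0.275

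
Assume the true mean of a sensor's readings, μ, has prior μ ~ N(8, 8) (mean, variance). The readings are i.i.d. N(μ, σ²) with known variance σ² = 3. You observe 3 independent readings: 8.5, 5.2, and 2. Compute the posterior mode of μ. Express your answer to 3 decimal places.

n = 3; x̄ = (8.5 + 5.2 + 2)/3 = 15.7/3 = 157/30 ≈ 5.2333.
For a Normal prior and Normal likelihood with known variance, the posterior is Normal; its mode equals its mean, the precision-weighted average.
Prior precision 1/σ₀² = 1/8 = 0.125; data precision n/σ² = 3/3 = 1.
μ̂ = (0.125·8 + 1·(157/30)) / (0.125 + 1) = (187/30)/1.125 = 748/135 ≈ 5.541.

μ̂_MAP = 5.541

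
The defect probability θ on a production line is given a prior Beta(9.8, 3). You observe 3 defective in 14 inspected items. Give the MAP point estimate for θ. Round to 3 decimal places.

Prior: Beta(9.8, 3).
Data: 3 successes in 14 trials. The binomial likelihood contributes θ^3(1−θ)^11, so the posterior is Beta(9.8+3, 3+11) = Beta(12.8, 14).
For Beta(a, b) with a, b > 1 the mode is (a−1)/(a+b−2) = 11.8/24.8 ≈ 0.476.

θ̂_MAP = 0.476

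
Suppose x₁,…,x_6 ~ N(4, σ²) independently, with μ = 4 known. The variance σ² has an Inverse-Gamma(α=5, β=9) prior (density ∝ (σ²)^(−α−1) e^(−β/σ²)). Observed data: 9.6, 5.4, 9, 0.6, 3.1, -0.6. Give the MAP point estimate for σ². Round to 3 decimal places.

σ̂²_MAP = 6.103

Sum of squared deviations about the known mean: SS = (9.6−4)² + (5.4−4)² + (9−4)² + (0.6−4)² + (3.1−4)² + (-0.6−4)² = 91.85.
The Normal likelihood contributes (σ²)^(−n/2) exp(−SS/(2σ²)), so the posterior is Inverse-Gamma(α + n/2, β + SS/2) = Inverse-Gamma(8, 54.925).
The mode of Inverse-Gamma(a, b) is b/(a+1) = 54.925/9 ≈ 6.103.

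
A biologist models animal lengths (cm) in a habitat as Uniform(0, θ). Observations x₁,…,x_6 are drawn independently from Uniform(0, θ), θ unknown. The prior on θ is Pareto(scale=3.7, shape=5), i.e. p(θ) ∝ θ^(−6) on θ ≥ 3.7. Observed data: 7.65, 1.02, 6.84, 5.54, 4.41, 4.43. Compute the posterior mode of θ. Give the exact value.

The Uniform(0, θ) likelihood is θ^(−n) for θ ≥ max(xᵢ), zero otherwise. Here max(xᵢ) = 7.65.
Posterior ∝ θ^(−6) · θ^(−6) = θ^(−12) on θ ≥ max(3.7, 7.65) = 7.65.
This density is strictly decreasing in θ, so the posterior mode lies at the lower boundary of the support.

θ̂_MAP = 7.65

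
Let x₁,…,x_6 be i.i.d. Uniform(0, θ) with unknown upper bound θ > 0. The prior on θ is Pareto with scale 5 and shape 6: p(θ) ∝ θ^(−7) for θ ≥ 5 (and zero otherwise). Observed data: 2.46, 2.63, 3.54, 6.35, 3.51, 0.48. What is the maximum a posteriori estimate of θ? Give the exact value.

The Uniform(0, θ) likelihood is θ^(−n) for θ ≥ max(xᵢ), zero otherwise. Here max(xᵢ) = 6.35.
Posterior ∝ θ^(−7) · θ^(−6) = θ^(−13) on θ ≥ max(5, 6.35) = 6.35.
This density is strictly decreasing in θ, so the posterior mode lies at the lower boundary of the support.

θ̂_MAP = 6.35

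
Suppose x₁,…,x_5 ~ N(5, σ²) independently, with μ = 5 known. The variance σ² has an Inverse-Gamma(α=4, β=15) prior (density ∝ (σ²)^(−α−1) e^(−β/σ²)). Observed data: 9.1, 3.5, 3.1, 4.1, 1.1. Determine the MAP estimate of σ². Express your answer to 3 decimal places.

σ̂²_MAP = 4.579

Sum of squared deviations about the known mean: SS = (9.1−5)² + (3.5−5)² + (3.1−5)² + (4.1−5)² + (1.1−5)² = 38.69.
The Normal likelihood contributes (σ²)^(−n/2) exp(−SS/(2σ²)), so the posterior is Inverse-Gamma(α + n/2, β + SS/2) = Inverse-Gamma(6.5, 34.345).
The mode of Inverse-Gamma(a, b) is b/(a+1) = 34.345/7.5 ≈ 4.579.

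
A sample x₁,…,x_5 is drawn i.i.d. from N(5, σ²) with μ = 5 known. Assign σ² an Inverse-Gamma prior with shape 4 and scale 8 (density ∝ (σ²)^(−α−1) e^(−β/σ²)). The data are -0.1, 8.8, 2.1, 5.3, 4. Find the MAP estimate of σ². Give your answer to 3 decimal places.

Sum of squared deviations about the known mean: SS = (-0.1−5)² + (8.8−5)² + (2.1−5)² + (5.3−5)² + (4−5)² = 49.95.
The Normal likelihood contributes (σ²)^(−n/2) exp(−SS/(2σ²)), so the posterior is Inverse-Gamma(α + n/2, β + SS/2) = Inverse-Gamma(6.5, 32.975).
The mode of Inverse-Gamma(a, b) is b/(a+1) = 32.975/7.5 ≈ 4.397.

σ̂²_MAP = 4.397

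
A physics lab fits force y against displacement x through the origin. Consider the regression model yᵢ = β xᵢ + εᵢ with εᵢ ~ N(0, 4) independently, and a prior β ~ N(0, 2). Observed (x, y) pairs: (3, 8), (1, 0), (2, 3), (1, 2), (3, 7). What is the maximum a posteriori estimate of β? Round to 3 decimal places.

log p(β | y) = −Σ(yᵢ − βxᵢ)²/(2·4) − β²/(2·2) + const.
Setting the derivative to zero: Σxᵢ(yᵢ − βxᵢ)/4 − β/2 = 0, so β = Σxᵢyᵢ / (Σxᵢ² + σ²/τ²).
Σxᵢyᵢ = 3·8 + 1·0 + 2·3 + 1·2 + 3·7 = 53; Σxᵢ² = 24; σ²/τ² = 2.
β̂_MAP = 53 / (24 + 2) = 53/26 ≈ 2.038.

β̂_MAP = 2.038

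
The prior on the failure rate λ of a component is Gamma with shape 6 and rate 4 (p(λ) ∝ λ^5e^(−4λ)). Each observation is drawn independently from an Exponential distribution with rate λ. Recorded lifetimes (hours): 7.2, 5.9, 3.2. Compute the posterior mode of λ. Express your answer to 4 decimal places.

The Exponential(rate=λ) likelihood is ∝ λ^n e^(−λΣtᵢ). Here n = 3 and Σtᵢ = 7.2 + 5.9 + 3.2 = 16.3.
Posterior ∝ λ^5e^(−4λ) · λ^3e^(−16.3λ) = λ^8e^(−20.3λ), i.e. Gamma(9, 20.3).
Mode = (a−1)/b = 8/20.3 ≈ 0.3941.

λ̂_MAP = 0.3941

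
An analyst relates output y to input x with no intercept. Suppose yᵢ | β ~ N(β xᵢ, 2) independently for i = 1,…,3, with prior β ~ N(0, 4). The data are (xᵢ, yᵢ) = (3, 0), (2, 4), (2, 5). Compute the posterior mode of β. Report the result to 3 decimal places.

β̂_MAP = 1.029

log p(β | y) = −Σ(yᵢ − βxᵢ)²/(2·2) − β²/(2·4) + const.
Setting the derivative to zero: Σxᵢ(yᵢ − βxᵢ)/2 − β/4 = 0, so β = Σxᵢyᵢ / (Σxᵢ² + σ²/τ²).
Σxᵢyᵢ = 3·0 + 2·4 + 2·5 = 18; Σxᵢ² = 17; σ²/τ² = 0.5.
β̂_MAP = 18 / (17 + 0.5) = 18/17.5 ≈ 1.029.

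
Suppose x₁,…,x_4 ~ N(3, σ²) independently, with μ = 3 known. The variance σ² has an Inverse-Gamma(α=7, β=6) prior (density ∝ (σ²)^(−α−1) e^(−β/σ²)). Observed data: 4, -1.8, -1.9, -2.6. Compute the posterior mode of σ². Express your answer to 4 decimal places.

Sum of squared deviations about the known mean: SS = (4−3)² + (-1.8−3)² + (-1.9−3)² + (-2.6−3)² = 79.41.
The Normal likelihood contributes (σ²)^(−n/2) exp(−SS/(2σ²)), so the posterior is Inverse-Gamma(α + n/2, β + SS/2) = Inverse-Gamma(9, 45.705).
The mode of Inverse-Gamma(a, b) is b/(a+1) = 45.705/10 ≈ 4.5705.

σ̂²_MAP = 4.5705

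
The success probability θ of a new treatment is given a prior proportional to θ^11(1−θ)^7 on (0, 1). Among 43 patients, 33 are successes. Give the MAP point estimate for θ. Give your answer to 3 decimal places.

The prior density ∝ θ^11(1−θ)^7 is the kernel of Beta(12, 8).
Data: 33 successes in 43 trials. The binomial likelihood contributes θ^33(1−θ)^10, so the posterior is Beta(12+33, 8+10) = Beta(45, 18).
For Beta(a, b) with a, b > 1 the mode is (a−1)/(a+b−2) = 44/61 ≈ 0.721.

θ̂_MAP = 0.721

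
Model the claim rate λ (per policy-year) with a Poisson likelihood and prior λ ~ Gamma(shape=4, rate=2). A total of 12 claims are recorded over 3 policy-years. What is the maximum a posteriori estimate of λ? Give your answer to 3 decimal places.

λ̂_MAP = 3.000

Σxᵢ = 12, n = 3.
Posterior ∝ λ^3e^(−2λ) · λ^12e^(−3λ) = λ^15e^(−5λ), i.e. Gamma(shape=16, rate=5).
The mode of a Gamma(a, b) with a ≥ 1 (shape–rate) is (a−1)/b = 15/5 ≈ 3.000.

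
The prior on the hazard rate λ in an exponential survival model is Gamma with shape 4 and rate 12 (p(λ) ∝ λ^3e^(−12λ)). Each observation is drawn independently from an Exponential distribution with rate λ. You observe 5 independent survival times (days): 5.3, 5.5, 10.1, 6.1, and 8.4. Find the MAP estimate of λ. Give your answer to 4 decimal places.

λ̂_MAP = 0.1688

The Exponential(rate=λ) likelihood is ∝ λ^n e^(−λΣtᵢ). Here n = 5 and Σtᵢ = 5.3 + 5.5 + 10.1 + 6.1 + 8.4 = 35.4.
Posterior ∝ λ^3e^(−12λ) · λ^5e^(−35.4λ) = λ^8e^(−47.4λ), i.e. Gamma(9, 47.4).
Mode = (a−1)/b = 8/47.4 ≈ 0.1688.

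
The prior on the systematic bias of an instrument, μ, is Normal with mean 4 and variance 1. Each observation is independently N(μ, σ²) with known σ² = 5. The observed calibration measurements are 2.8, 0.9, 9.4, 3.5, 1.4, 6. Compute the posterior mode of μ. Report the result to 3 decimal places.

n = 6; x̄ = (2.8 + 0.9 + 9.4 + 3.5 + 1.4 + 6)/6 = 24/6 = 4.
For a Normal prior and Normal likelihood with known variance, the posterior is Normal; its mode equals its mean, the precision-weighted average.
Prior precision 1/σ₀² = 1/1 = 1; data precision n/σ² = 6/5 = 1.2.
μ̂ = (1·4 + 1.2·4) / (1 + 1.2) = 8.8/2.2 = 4.000.

μ̂_MAP = 4.000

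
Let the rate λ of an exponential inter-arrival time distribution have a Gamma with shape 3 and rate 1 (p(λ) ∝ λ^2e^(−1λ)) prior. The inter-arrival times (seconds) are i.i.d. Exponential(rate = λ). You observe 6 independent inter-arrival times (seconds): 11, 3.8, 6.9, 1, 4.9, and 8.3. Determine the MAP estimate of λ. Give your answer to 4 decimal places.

λ̂_MAP = 0.2168

The Exponential(rate=λ) likelihood is ∝ λ^n e^(−λΣtᵢ). Here n = 6 and Σtᵢ = 11 + 3.8 + 6.9 + 1 + 4.9 + 8.3 = 35.9.
Posterior ∝ λ^2e^(−1λ) · λ^6e^(−35.9λ) = λ^8e^(−36.9λ), i.e. Gamma(9, 36.9).
Mode = (a−1)/b = 8/36.9 ≈ 0.2168.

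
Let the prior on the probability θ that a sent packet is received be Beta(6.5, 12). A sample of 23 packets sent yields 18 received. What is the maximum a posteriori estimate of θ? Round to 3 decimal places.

θ̂_MAP = 0.595

Prior: Beta(6.5, 12).
Data: 18 successes in 23 trials. The binomial likelihood contributes θ^18(1−θ)^5, so the posterior is Beta(6.5+18, 12+5) = Beta(24.5, 17).
For Beta(a, b) with a, b > 1 the mode is (a−1)/(a+b−2) = 23.5/39.5 ≈ 0.595.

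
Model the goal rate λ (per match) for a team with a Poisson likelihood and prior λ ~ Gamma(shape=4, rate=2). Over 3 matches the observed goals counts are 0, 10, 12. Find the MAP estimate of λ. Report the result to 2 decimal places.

λ̂_MAP = 5.00

Σxᵢ = 0+10+12 = 22, with n = 3.
Posterior ∝ λ^3e^(−2λ) · λ^22e^(−3λ) = λ^25e^(−5λ), i.e. Gamma(shape=26, rate=5).
The mode of a Gamma(a, b) with a ≥ 1 (shape–rate) is (a−1)/b = 25/5 ≈ 5.00.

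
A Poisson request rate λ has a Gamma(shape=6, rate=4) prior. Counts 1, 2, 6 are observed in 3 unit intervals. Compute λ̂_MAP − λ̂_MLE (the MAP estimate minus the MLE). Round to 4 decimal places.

Σxᵢ = 9. Posterior is Gamma(15, 7); MAP = (15−1)/7 = 14/7 ≈ 2.00000.
MLE = x̄ = 9/3 ≈ 3.00000.
Difference = 14/7 − 9/3 = -1 ≈ -1.0000.

MAP − MLE = -1.0000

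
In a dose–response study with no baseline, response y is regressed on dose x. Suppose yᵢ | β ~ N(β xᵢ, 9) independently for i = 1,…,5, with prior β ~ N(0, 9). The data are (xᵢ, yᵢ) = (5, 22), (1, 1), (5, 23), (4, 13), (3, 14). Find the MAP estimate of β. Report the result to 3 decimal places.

β̂_MAP = 4.156

log p(β | y) = −Σ(yᵢ − βxᵢ)²/(2·9) − β²/(2·9) + const.
Setting the derivative to zero: Σxᵢ(yᵢ − βxᵢ)/9 − β/9 = 0, so β = Σxᵢyᵢ / (Σxᵢ² + σ²/τ²).
Σxᵢyᵢ = 5·22 + 1·1 + 5·23 + 4·13 + 3·14 = 320; Σxᵢ² = 76; σ²/τ² = 1.
β̂_MAP = 320 / (76 + 1) = 320/77 ≈ 4.156.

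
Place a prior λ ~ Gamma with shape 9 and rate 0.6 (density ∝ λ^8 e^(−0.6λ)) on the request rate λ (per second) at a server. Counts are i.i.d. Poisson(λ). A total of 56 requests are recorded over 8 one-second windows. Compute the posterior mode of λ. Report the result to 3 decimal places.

Σxᵢ = 56, n = 8.
Posterior ∝ λ^8e^(−0.6λ) · λ^56e^(−8λ) = λ^64e^(−8.6λ), i.e. Gamma(shape=65, rate=8.6).
The mode of a Gamma(a, b) with a ≥ 1 (shape–rate) is (a−1)/b = 64/8.6 ≈ 7.442.

λ̂_MAP = 7.442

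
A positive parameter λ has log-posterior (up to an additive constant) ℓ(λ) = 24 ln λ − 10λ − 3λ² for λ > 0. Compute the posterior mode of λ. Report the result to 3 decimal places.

ℓ'(λ) = 24/λ − 10 − 6λ. Setting this to zero and multiplying by λ: 6λ² + 10λ − 24 = 0.
λ = (−10 + √(10² + 4·6·24)) / (2·6) = (−10 + √676) / 12 = (−10 + 26)/12 = 4/3.
ℓ''(λ) = −24/λ² − 6 < 0, confirming a maximum.

λ̂_MAP = 1.333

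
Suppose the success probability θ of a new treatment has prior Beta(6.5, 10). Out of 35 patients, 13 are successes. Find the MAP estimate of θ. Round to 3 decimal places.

Prior: Beta(6.5, 10).
Data: 13 successes in 35 trials. The binomial likelihood contributes θ^13(1−θ)^22, so the posterior is Beta(6.5+13, 10+22) = Beta(19.5, 32).
For Beta(a, b) with a, b > 1 the mode is (a−1)/(a+b−2) = 18.5/49.5 ≈ 0.374.

θ̂_MAP = 0.374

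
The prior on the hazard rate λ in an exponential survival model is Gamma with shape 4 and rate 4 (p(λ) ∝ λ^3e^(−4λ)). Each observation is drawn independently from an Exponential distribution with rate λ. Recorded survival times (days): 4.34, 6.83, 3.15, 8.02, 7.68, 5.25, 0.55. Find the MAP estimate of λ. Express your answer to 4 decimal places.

The Exponential(rate=λ) likelihood is ∝ λ^n e^(−λΣtᵢ). Here n = 7 and Σtᵢ = 4.34 + 6.83 + 3.15 + 8.02 + 7.68 + 5.25 + 0.55 = 35.82.
Posterior ∝ λ^3e^(−4λ) · λ^7e^(−35.82λ) = λ^10e^(−39.82λ), i.e. Gamma(11, 39.82).
Mode = (a−1)/b = 10/39.82 ≈ 0.2511.

λ̂_MAP = 0.2511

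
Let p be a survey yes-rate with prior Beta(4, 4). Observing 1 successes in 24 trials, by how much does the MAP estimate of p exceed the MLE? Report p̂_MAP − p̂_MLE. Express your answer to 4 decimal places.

MAP − MLE = 0.0917

Posterior is Beta(5, 27); MAP = (5−1)/(32−2) = 4/30 ≈ 0.13333.
MLE ignores the prior: p̂_MLE = k/n = 1/24 ≈ 0.04167.
Difference = 4/30 − 1/24 = 11/120 ≈ 0.0917.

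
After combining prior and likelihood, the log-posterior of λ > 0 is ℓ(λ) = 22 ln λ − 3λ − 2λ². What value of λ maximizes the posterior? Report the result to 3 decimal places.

ℓ'(λ) = 22/λ − 3 − 4λ. Setting this to zero and multiplying by λ: 4λ² + 3λ − 22 = 0.
λ = (−3 + √(3² + 4·4·22)) / (2·4) = (−3 + √361) / 8 = (−3 + 19)/8 = 2.
ℓ''(λ) = −22/λ² − 4 < 0, confirming a maximum.

λ̂_MAP = 2.000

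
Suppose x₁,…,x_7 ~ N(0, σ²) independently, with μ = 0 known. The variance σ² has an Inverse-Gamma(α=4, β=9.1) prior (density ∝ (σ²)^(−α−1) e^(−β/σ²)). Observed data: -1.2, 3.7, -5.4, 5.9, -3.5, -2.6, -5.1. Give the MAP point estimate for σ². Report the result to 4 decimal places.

σ̂²_MAP = 8.3718

Sum of squared deviations about the known mean: SS = (-1.2−0)² + (3.7−0)² + (-5.4−0)² + (5.9−0)² + (-3.5−0)² + (-2.6−0)² + (-5.1−0)² = 124.12.
The Normal likelihood contributes (σ²)^(−n/2) exp(−SS/(2σ²)), so the posterior is Inverse-Gamma(α + n/2, β + SS/2) = Inverse-Gamma(7.5, 71.16).
The mode of Inverse-Gamma(a, b) is b/(a+1) = 71.16/8.5 ≈ 8.3718.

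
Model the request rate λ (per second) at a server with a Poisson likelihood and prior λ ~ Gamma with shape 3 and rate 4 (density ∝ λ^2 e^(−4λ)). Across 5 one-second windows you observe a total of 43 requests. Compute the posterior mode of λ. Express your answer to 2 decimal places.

λ̂_MAP = 5.00

Σxᵢ = 43, n = 5.
Posterior ∝ λ^2e^(−4λ) · λ^43e^(−5λ) = λ^45e^(−9λ), i.e. Gamma(shape=46, rate=9).
The mode of a Gamma(a, b) with a ≥ 1 (shape–rate) is (a−1)/b = 45/9 ≈ 5.00.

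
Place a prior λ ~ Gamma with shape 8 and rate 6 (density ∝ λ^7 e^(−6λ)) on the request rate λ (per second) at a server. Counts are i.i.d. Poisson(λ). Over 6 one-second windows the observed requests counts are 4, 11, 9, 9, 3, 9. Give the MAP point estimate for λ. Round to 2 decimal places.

Σxᵢ = 4+11+9+9+3+9 = 45, with n = 6.
Posterior ∝ λ^7e^(−6λ) · λ^45e^(−6λ) = λ^52e^(−12λ), i.e. Gamma(shape=53, rate=12).
The mode of a Gamma(a, b) with a ≥ 1 (shape–rate) is (a−1)/b = 52/12 ≈ 4.33.

λ̂_MAP = 4.33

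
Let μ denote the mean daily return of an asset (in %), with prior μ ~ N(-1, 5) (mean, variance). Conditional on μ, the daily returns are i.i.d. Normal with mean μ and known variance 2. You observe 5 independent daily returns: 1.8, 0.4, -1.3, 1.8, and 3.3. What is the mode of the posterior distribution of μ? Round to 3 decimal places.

μ̂_MAP = 1.037

n = 5; x̄ = (1.8 + 0.4 + (-1.3) + 1.8 + 3.3)/5 = 6/5 = 1.2.
For a Normal prior and Normal likelihood with known variance, the posterior is Normal; its mode equals its mean, the precision-weighted average.
Prior precision 1/σ₀² = 1/5 = 0.2; data precision n/σ² = 5/2 = 2.5.
μ̂ = (0.2·(-1) + 2.5·1.2) / (0.2 + 2.5) = 2.8/2.7 = 28/27 ≈ 1.037.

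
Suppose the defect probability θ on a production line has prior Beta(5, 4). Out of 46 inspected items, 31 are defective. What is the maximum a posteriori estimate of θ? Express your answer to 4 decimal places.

θ̂_MAP = 0.6604

Prior: Beta(5, 4).
Data: 31 successes in 46 trials. The binomial likelihood contributes θ^31(1−θ)^15, so the posterior is Beta(5+31, 4+15) = Beta(36, 19).
For Beta(a, b) with a, b > 1 the mode is (a−1)/(a+b−2) = 35/53 ≈ 0.6604.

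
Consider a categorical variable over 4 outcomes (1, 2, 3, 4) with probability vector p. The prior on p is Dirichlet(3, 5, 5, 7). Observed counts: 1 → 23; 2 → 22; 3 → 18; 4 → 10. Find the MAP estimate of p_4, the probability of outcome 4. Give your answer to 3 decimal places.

The posterior is Dirichlet(αᵢ + nᵢ) = Dirichlet(26, 27, 23, 17).
For a Dirichlet(a₁,…,a_K) with all aᵢ > 1, the mode has j-th component (aⱼ − 1)/(Σaᵢ − K).
Here Σaᵢ = 93 and K = 4, so p_4 = (17 − 1)/(93 − 4) = 16/89 ≈ 0.180.

MAP estimate: 0.180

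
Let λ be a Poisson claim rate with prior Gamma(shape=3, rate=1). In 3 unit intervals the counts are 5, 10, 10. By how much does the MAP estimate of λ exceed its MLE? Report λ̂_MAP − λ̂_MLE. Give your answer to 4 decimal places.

Σxᵢ = 25. Posterior is Gamma(28, 4); MAP = (28−1)/4 = 27/4 ≈ 6.75000.
MLE = x̄ = 25/3 ≈ 8.33333.
Difference = 27/4 − 25/3 = -19/12 ≈ -1.5833.

MAP − MLE = -1.5833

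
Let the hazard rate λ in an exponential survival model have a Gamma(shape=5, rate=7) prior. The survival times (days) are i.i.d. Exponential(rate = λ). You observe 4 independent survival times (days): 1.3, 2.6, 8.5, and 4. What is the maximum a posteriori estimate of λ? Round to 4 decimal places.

λ̂_MAP = 0.3419

The Exponential(rate=λ) likelihood is ∝ λ^n e^(−λΣtᵢ). Here n = 4 and Σtᵢ = 1.3 + 2.6 + 8.5 + 4 = 16.4.
Posterior ∝ λ^4e^(−7λ) · λ^4e^(−16.4λ) = λ^8e^(−23.4λ), i.e. Gamma(9, 23.4).
Mode = (a−1)/b = 8/23.4 ≈ 0.3419.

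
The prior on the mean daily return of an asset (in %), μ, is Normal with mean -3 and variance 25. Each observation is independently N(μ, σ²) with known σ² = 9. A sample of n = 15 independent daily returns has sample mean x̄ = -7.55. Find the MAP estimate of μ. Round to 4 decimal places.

μ̂_MAP = -7.4434

n = 15, x̄ = -7.55.
For a Normal prior and Normal likelihood with known variance, the posterior is Normal; its mode equals its mean, the precision-weighted average.
Prior precision 1/σ₀² = 1/25 = 0.04; data precision n/σ² = 15/9 = 5/3.
μ̂ = (0.04·(-3) + (5/3)·(-7.55)) / (0.04 + 5/3) = (-3811/300)/(128/75) = -7.443359375 ≈ -7.4434.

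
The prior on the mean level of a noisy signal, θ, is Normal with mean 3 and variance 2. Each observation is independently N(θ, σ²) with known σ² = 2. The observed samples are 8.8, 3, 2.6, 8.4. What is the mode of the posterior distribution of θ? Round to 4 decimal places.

n = 4; x̄ = (8.8 + 3 + 2.6 + 8.4)/4 = 22.8/4 = 5.7.
For a Normal prior and Normal likelihood with known variance, the posterior is Normal; its mode equals its mean, the precision-weighted average.
Prior precision 1/σ₀² = 1/2 = 0.5; data precision n/σ² = 4/2 = 2.
θ̂ = (0.5·3 + 2·5.7) / (0.5 + 2) = 12.9/2.5 = 5.1600.

θ̂_MAP = 5.1600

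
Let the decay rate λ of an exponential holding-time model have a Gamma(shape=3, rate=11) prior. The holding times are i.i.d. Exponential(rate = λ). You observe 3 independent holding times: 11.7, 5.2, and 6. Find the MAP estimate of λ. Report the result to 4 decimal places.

λ̂_MAP = 0.1475

The Exponential(rate=λ) likelihood is ∝ λ^n e^(−λΣtᵢ). Here n = 3 and Σtᵢ = 11.7 + 5.2 + 6 = 22.9.
Posterior ∝ λ^2e^(−11λ) · λ^3e^(−22.9λ) = λ^5e^(−33.9λ), i.e. Gamma(6, 33.9).
Mode = (a−1)/b = 5/33.9 ≈ 0.1475.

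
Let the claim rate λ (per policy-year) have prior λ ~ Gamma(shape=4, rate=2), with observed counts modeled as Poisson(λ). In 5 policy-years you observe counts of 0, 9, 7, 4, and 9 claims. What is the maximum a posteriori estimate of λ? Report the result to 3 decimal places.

λ̂_MAP = 4.571

Σxᵢ = 0+9+7+4+9 = 29, with n = 5.
Posterior ∝ λ^3e^(−2λ) · λ^29e^(−5λ) = λ^32e^(−7λ), i.e. Gamma(shape=33, rate=7).
The mode of a Gamma(a, b) with a ≥ 1 (shape–rate) is (a−1)/b = 32/7 ≈ 4.571.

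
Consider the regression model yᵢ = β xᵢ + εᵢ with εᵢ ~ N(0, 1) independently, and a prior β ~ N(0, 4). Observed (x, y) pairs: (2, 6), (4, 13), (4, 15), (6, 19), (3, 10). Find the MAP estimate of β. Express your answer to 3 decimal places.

log p(β | y) = −Σ(yᵢ − βxᵢ)²/(2·1) − β²/(2·4) + const.
Setting the derivative to zero: Σxᵢ(yᵢ − βxᵢ)/1 − β/4 = 0, so β = Σxᵢyᵢ / (Σxᵢ² + σ²/τ²).
Σxᵢyᵢ = 2·6 + 4·13 + 4·15 + 6·19 + 3·10 = 268; Σxᵢ² = 81; σ²/τ² = 0.25.
β̂_MAP = 268 / (81 + 0.25) = 268/81.25 ≈ 3.298.

β̂_MAP = 3.298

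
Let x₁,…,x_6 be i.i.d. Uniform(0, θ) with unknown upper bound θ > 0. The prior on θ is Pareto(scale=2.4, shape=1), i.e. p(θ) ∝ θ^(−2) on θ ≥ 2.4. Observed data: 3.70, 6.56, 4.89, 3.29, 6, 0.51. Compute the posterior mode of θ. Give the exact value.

θ̂_MAP = 6.56

The Uniform(0, θ) likelihood is θ^(−n) for θ ≥ max(xᵢ), zero otherwise. Here max(xᵢ) = 6.56.
Posterior ∝ θ^(−2) · θ^(−6) = θ^(−8) on θ ≥ max(2.4, 6.56) = 6.56.
This density is strictly decreasing in θ, so the posterior mode lies at the lower boundary of the support.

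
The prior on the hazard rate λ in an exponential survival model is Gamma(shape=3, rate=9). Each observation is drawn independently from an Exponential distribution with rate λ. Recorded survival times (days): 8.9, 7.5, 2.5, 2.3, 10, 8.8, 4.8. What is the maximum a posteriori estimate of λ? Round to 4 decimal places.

λ̂_MAP = 0.1673

The Exponential(rate=λ) likelihood is ∝ λ^n e^(−λΣtᵢ). Here n = 7 and Σtᵢ = 8.9 + 7.5 + 2.5 + 2.3 + 10 + 8.8 + 4.8 = 44.8.
Posterior ∝ λ^2e^(−9λ) · λ^7e^(−44.8λ) = λ^9e^(−53.8λ), i.e. Gamma(10, 53.8).
Mode = (a−1)/b = 9/53.8 ≈ 0.1673.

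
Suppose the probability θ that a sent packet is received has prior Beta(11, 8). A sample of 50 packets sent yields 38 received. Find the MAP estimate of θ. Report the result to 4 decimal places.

θ̂_MAP = 0.7164

Prior: Beta(11, 8).
Data: 38 successes in 50 trials. The binomial likelihood contributes θ^38(1−θ)^12, so the posterior is Beta(11+38, 8+12) = Beta(49, 20).
For Beta(a, b) with a, b > 1 the mode is (a−1)/(a+b−2) = 48/67 ≈ 0.7164.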